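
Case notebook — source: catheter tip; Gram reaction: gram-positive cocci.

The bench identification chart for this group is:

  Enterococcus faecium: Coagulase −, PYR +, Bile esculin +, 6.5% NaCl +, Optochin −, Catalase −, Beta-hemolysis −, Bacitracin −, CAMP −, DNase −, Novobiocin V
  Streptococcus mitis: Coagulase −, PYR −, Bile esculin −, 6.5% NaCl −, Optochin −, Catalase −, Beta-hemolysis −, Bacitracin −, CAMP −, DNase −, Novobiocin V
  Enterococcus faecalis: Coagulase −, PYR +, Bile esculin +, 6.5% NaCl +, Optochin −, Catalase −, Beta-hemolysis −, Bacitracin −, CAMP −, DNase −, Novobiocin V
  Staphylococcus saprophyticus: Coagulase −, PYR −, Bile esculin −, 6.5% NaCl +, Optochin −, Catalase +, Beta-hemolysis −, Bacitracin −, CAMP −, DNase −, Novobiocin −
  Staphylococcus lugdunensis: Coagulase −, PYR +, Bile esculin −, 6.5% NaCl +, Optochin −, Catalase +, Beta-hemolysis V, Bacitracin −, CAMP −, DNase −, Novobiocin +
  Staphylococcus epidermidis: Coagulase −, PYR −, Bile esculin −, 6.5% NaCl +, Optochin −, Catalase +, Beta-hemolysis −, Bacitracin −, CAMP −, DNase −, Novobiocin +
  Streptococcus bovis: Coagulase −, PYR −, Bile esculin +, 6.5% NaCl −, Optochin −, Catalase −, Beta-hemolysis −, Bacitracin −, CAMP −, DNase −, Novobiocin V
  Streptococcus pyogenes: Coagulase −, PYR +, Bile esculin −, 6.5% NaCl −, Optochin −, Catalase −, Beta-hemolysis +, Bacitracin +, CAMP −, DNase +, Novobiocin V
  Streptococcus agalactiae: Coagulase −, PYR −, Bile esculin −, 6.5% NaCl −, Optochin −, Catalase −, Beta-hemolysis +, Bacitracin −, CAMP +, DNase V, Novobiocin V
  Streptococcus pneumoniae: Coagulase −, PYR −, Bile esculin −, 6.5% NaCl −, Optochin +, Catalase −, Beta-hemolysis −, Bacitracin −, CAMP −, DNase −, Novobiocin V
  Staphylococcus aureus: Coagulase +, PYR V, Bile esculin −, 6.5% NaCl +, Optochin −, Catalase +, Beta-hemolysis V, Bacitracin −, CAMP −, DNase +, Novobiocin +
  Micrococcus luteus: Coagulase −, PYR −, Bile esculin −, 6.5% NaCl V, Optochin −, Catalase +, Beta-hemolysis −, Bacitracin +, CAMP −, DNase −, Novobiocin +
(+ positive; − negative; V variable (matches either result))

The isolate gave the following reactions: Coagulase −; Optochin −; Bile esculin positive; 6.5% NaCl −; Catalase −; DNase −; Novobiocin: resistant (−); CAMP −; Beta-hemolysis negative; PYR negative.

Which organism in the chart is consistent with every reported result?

Streptococcus bovis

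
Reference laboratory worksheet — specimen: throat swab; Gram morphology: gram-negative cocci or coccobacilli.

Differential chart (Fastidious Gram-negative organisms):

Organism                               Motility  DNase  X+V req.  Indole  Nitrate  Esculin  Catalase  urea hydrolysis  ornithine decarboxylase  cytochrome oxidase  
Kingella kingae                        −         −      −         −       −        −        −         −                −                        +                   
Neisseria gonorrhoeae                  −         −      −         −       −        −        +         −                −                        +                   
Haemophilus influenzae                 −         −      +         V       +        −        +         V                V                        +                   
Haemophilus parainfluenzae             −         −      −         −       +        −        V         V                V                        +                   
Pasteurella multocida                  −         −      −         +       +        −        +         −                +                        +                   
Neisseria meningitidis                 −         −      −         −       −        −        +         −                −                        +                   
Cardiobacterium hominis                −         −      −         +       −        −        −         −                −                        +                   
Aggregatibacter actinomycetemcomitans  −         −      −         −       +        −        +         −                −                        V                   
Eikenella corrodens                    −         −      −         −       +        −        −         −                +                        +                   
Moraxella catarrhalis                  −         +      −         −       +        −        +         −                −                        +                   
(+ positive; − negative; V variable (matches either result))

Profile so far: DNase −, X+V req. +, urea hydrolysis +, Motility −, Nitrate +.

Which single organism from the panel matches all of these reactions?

X+V req. +: excludes 9 organisms — 1 left.
Nitrate +: the one remaining candidate is consistent.
Motility −: the one remaining candidate is consistent.
DNase −: the one remaining candidate is consistent.
urea hydrolysis +: the one remaining candidate is consistent.

Haemophilus influenzae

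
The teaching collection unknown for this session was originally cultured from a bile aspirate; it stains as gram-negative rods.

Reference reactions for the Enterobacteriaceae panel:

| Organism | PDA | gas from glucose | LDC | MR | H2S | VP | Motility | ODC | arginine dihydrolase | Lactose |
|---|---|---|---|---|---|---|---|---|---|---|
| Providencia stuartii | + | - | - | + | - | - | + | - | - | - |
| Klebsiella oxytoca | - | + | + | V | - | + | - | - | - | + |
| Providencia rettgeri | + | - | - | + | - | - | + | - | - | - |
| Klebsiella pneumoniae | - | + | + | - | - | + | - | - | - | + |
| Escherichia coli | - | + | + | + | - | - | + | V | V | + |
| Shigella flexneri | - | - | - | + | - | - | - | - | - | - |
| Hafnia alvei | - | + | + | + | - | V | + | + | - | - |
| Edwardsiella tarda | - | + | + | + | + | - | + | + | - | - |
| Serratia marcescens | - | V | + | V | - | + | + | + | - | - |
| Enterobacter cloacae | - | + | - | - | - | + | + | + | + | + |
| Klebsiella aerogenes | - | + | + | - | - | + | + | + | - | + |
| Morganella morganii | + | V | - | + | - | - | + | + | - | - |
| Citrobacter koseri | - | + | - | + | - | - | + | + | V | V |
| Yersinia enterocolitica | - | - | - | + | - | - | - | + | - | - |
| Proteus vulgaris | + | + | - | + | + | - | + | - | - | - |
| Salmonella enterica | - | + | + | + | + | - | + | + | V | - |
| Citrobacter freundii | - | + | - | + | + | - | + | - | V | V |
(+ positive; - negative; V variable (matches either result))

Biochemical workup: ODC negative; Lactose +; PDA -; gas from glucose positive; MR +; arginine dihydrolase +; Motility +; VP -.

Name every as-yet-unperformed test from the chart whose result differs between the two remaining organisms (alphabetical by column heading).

MR +: excludes Klebsiella pneumoniae, Enterobacter cloacae, Klebsiella aerogenes — 14 left.
Lactose +: excludes 10 organisms — 4 left.
Motility +: excludes Klebsiella oxytoca — 3 left.
arginine dihydrolase +: all 3 remaining candidates are consistent.
gas from glucose +: all 3 remaining candidates are consistent.
VP -: all 3 remaining candidates are consistent.
PDA -: all 3 remaining candidates are consistent.
ODC -: excludes Citrobacter koseri — 2 left.
Two candidates remain: Citrobacter freundii and Escherichia coli.
  LDC: Citrobacter freundii -, Escherichia coli + — discriminates.
  H2S: Citrobacter freundii +, Escherichia coli - — discriminates.

H2S, LDC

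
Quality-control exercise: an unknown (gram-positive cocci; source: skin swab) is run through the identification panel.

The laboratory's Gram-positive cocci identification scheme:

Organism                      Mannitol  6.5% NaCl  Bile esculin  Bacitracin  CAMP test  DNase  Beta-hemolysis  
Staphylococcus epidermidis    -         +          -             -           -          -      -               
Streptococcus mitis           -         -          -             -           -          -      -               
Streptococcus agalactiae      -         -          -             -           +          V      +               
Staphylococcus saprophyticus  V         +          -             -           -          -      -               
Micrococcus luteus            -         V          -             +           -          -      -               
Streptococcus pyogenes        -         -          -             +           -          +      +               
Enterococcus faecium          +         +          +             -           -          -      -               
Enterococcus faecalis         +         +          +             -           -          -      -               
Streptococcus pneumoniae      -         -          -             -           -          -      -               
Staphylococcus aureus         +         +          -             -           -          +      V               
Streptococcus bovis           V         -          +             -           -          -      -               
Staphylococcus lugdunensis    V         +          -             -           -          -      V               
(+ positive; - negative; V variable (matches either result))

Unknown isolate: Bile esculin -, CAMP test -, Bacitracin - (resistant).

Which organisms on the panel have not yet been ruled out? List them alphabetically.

Bile esculin -: excludes Enterococcus faecium, Enterococcus faecalis, Streptococcus bovis — 9 left.
Bacitracin -: excludes Micrococcus luteus, Streptococcus pyogenes — 7 left.
CAMP test -: excludes Streptococcus agalactiae — 6 left.

Staphylococcus aureus, Staphylococcus epidermidis, Staphylococcus lugdunensis, Staphylococcus saprophyticus, Streptococcus mitis, Streptococcus pneumoniae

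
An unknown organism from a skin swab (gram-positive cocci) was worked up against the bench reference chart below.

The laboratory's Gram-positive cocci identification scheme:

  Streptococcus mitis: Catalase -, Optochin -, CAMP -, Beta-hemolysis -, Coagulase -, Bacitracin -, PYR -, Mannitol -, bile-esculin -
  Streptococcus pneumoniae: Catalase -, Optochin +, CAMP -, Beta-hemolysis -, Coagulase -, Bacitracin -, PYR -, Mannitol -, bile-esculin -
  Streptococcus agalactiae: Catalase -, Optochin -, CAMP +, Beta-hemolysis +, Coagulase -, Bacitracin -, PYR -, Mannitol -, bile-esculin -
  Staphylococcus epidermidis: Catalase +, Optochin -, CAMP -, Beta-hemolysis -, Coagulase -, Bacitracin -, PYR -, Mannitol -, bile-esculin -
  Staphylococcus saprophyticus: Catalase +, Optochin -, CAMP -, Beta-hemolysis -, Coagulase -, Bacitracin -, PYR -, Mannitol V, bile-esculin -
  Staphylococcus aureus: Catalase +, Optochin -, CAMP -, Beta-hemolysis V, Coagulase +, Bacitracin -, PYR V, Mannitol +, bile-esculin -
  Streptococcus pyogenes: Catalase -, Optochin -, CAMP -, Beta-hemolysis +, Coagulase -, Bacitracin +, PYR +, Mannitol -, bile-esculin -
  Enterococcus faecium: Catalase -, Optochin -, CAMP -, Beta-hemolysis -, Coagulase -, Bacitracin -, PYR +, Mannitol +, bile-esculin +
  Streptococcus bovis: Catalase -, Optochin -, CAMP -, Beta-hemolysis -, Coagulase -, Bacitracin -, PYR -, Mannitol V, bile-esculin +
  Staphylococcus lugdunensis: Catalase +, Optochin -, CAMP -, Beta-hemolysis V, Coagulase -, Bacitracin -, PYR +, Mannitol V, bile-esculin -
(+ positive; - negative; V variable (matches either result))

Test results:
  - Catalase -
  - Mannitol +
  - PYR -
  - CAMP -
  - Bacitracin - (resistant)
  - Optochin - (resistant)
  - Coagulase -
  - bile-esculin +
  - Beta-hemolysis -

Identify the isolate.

Mannitol +: excludes 5 organisms — 5 left.
Optochin -: all 5 remaining candidates are consistent.
Catalase -: excludes Staphylococcus saprophyticus, Staphylococcus aureus, Staphylococcus lugdunensis — 2 left.
PYR -: excludes Enterococcus faecium — 1 left.
bile-esculin +: the one remaining candidate is consistent.
CAMP -: the one remaining candidate is consistent.
Coagulase -: the one remaining candidate is consistent.
Bacitracin -: the one remaining candidate is consistent.
Beta-hemolysis -: the one remaining candidate is consistent.

Streptococcus bovis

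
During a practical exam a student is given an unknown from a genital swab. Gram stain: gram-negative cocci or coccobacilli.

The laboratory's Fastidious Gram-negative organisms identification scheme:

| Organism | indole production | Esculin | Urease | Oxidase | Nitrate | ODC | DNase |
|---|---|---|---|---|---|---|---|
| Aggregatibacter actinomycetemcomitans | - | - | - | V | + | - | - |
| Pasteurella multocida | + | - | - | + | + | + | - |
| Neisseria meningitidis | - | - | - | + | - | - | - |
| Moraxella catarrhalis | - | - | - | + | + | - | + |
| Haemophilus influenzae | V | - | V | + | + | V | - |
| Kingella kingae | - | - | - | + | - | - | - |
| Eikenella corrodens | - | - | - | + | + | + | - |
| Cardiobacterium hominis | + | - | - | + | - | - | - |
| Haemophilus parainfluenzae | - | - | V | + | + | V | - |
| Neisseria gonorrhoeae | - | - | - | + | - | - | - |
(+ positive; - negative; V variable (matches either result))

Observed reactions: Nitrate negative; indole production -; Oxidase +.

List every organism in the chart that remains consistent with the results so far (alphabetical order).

Kingella kingae, Neisseria gonorrhoeae, Neisseria meningitidis

Nitrate -: excludes 6 organisms — 4 left.
Oxidase +: all 4 remaining candidates are consistent.
indole production -: excludes Cardiobacterium hominis — 3 left.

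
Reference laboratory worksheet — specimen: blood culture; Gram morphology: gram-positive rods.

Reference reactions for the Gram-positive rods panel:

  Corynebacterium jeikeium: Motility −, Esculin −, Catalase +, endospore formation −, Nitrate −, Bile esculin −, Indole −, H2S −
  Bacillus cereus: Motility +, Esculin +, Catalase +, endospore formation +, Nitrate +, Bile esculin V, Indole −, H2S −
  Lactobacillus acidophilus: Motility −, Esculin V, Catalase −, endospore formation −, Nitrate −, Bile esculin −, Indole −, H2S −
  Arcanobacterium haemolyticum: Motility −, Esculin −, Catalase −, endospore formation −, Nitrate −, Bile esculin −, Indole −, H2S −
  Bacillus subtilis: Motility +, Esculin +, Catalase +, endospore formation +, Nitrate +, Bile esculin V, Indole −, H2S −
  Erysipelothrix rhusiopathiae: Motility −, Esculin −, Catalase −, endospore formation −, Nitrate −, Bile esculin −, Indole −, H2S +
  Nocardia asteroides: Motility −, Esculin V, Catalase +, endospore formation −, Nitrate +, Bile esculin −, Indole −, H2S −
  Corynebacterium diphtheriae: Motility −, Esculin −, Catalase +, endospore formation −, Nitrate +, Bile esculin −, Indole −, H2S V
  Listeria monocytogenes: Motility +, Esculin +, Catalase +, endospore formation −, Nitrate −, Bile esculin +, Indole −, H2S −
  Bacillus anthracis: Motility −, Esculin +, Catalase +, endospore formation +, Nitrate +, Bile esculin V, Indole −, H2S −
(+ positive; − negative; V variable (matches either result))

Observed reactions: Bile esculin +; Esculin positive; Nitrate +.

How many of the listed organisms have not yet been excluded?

Bile esculin +: excludes 6 organisms — 4 left.
Esculin +: all 4 remaining candidates are consistent.
Nitrate +: excludes Listeria monocytogenes — 3 left.
Still consistent: Bacillus anthracis, Bacillus cereus, Bacillus subtilis.

3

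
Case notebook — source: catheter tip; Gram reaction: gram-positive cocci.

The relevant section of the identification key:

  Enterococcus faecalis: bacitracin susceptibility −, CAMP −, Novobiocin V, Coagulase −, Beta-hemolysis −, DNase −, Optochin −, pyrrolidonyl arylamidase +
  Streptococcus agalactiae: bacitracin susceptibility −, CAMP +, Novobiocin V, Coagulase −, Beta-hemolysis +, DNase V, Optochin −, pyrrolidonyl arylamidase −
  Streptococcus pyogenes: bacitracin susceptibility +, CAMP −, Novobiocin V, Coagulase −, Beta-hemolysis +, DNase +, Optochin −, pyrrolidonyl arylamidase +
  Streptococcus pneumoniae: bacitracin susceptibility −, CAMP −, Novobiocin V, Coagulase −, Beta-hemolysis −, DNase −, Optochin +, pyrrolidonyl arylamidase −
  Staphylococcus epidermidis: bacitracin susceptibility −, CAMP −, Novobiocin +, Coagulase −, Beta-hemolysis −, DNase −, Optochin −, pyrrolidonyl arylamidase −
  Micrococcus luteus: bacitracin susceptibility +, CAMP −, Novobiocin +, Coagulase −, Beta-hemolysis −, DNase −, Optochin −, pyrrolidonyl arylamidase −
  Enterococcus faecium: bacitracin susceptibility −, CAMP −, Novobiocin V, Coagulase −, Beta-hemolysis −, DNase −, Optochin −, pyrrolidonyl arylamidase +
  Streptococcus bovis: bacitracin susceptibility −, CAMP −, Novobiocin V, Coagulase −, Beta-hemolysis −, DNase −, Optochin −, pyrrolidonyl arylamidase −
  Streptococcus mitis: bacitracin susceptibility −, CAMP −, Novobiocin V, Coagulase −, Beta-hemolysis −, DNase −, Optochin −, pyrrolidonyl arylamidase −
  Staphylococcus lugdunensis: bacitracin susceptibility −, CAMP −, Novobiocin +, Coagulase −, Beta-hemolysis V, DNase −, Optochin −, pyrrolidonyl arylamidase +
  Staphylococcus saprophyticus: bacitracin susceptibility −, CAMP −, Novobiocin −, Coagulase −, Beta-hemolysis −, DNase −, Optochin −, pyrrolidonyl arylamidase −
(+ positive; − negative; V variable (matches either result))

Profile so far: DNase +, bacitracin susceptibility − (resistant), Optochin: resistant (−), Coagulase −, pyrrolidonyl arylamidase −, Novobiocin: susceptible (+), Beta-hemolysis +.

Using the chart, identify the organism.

bacitracin susceptibility −: excludes Streptococcus pyogenes, Micrococcus luteus — 9 left.
pyrrolidonyl arylamidase −: excludes Enterococcus faecalis, Enterococcus faecium, Staphylococcus lugdunensis — 6 left.
Novobiocin +: excludes Staphylococcus saprophyticus — 5 left.
DNase +: excludes Streptococcus pneumoniae, Staphylococcus epidermidis, Streptococcus bovis, Streptococcus mitis — 1 left.
Beta-hemolysis +: the one remaining candidate is consistent.
Optochin −: the one remaining candidate is consistent.
Coagulase −: the one remaining candidate is consistent.

Streptococcus agalactiae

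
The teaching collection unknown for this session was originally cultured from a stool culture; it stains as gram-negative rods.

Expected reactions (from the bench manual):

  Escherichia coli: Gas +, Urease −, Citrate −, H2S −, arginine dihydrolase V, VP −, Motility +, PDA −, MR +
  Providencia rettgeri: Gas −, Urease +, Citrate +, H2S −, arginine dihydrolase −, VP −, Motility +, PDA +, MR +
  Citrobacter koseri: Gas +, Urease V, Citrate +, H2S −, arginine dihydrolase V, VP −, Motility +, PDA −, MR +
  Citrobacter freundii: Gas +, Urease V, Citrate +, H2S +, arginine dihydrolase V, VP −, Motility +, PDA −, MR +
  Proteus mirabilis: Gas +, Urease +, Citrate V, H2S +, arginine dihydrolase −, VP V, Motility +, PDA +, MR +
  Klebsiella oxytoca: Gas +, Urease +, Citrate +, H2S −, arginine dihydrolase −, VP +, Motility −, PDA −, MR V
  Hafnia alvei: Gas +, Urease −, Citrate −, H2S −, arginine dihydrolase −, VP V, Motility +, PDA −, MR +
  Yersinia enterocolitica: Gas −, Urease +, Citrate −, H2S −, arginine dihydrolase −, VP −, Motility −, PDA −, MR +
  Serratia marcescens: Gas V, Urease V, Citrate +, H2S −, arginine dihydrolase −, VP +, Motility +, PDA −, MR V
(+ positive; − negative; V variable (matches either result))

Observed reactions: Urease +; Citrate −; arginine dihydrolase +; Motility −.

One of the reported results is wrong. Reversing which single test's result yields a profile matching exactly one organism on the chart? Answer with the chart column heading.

arginine dihydrolase

As reported, no row in the chart matches all 4 reactions.
Reversing Motility → still no organism matches.
Reversing Urease → still no organism matches.
Reversing Citrate → still no organism matches.
Reversing arginine dihydrolase (to −) → unique match: Yersinia enterocolitica.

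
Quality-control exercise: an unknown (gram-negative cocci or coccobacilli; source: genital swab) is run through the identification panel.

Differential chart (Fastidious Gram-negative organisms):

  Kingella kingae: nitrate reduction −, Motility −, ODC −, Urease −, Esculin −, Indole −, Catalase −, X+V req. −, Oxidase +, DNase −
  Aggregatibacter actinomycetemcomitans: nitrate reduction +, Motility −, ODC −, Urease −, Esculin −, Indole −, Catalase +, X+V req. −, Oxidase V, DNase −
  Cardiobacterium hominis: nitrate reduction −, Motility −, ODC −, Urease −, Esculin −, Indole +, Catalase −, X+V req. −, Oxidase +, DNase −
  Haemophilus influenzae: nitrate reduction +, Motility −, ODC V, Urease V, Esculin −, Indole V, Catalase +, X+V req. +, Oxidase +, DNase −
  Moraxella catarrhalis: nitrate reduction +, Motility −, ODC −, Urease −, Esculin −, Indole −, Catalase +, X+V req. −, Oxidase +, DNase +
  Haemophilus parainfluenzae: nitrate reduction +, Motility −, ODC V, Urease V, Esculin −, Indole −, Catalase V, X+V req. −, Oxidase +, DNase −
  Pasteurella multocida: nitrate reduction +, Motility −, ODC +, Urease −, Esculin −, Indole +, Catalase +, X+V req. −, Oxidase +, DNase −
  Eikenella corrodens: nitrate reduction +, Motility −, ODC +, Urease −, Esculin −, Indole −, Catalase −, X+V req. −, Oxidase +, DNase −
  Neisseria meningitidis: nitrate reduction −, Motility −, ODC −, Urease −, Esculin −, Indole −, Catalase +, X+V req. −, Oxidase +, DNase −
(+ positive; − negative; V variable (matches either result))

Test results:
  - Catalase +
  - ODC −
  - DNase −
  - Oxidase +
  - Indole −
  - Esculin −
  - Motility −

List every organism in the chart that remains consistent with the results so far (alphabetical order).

Aggregatibacter actinomycetemcomitans, Haemophilus influenzae, Haemophilus parainfluenzae, Neisseria meningitidis

DNase −: excludes Moraxella catarrhalis — 8 left.
ODC −: excludes Pasteurella multocida, Eikenella corrodens — 6 left.
Esculin −: all 6 remaining candidates are consistent.
Motility −: all 6 remaining candidates are consistent.
Indole −: excludes Cardiobacterium hominis — 5 left.
Oxidase +: all 5 remaining candidates are consistent.
Catalase +: excludes Kingella kingae — 4 left.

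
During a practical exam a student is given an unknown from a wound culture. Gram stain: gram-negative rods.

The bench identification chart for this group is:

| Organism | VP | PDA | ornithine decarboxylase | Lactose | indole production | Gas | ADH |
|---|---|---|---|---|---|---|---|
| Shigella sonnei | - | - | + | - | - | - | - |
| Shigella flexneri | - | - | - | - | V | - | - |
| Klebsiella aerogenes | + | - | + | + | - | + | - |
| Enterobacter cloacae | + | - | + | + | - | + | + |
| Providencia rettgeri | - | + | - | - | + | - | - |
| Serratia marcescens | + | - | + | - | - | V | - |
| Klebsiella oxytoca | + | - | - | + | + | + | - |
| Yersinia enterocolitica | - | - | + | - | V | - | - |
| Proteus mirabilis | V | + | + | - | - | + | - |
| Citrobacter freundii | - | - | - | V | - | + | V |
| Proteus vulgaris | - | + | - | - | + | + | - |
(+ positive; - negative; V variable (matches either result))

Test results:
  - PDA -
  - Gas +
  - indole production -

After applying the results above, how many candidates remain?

indole production -: excludes Providencia rettgeri, Klebsiella oxytoca, Proteus vulgaris — 8 left.
PDA -: excludes Proteus mirabilis — 7 left.
Gas +: excludes Shigella sonnei, Shigella flexneri, Yersinia enterocolitica — 4 left.
Still consistent: Citrobacter freundii, Enterobacter cloacae, Klebsiella aerogenes, Serratia marcescens.

4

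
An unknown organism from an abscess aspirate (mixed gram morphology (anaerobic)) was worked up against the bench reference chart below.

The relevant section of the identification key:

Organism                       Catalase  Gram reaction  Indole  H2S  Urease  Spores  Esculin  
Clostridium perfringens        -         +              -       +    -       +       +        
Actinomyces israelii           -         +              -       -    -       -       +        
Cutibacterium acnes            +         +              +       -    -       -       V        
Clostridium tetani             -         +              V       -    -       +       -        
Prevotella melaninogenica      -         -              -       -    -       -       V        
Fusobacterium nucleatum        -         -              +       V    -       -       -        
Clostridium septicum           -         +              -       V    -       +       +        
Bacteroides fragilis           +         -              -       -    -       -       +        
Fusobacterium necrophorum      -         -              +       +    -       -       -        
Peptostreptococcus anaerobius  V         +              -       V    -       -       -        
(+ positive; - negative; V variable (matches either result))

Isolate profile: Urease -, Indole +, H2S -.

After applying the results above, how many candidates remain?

3

Indole +: excludes 6 organisms — 4 left.
H2S -: excludes Fusobacterium necrophorum — 3 left.
Urease -: all 3 remaining candidates are consistent.
Still consistent: Clostridium tetani, Cutibacterium acnes, Fusobacterium nucleatum.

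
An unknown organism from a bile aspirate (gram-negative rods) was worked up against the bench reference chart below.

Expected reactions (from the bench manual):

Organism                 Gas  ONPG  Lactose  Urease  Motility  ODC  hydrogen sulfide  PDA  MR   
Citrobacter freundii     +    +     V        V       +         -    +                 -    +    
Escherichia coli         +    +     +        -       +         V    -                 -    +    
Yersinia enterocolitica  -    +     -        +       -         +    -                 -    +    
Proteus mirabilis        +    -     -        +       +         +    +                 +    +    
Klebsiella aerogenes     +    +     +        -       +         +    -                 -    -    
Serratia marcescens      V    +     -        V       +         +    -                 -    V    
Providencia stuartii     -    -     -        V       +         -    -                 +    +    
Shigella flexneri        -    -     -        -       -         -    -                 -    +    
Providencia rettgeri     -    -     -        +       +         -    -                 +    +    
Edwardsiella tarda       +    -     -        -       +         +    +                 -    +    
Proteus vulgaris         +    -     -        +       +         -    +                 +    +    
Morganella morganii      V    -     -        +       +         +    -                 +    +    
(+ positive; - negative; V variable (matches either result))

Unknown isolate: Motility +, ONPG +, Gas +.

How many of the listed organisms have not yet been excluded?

4

Motility +: excludes Yersinia enterocolitica, Shigella flexneri — 10 left.
Gas +: excludes Providencia stuartii, Providencia rettgeri — 8 left.
ONPG +: excludes Proteus mirabilis, Edwardsiella tarda, Proteus vulgaris, Morganella morganii — 4 left.
Still consistent: Citrobacter freundii, Escherichia coli, Klebsiella aerogenes, Serratia marcescens.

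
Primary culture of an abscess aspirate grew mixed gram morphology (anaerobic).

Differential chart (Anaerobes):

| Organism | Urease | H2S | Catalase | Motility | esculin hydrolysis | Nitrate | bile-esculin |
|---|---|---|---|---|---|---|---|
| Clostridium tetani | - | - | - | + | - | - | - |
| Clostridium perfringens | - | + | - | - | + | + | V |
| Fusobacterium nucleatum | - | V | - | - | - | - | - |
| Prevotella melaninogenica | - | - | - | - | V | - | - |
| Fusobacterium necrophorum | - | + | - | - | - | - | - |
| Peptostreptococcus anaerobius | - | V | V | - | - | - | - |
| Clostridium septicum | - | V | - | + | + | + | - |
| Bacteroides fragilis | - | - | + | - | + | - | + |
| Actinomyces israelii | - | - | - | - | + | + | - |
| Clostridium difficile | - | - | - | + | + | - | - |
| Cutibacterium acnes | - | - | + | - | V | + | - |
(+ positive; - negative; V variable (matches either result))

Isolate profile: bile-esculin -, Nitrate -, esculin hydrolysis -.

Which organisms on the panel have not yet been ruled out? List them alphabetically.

Nitrate -: excludes Clostridium perfringens, Clostridium septicum, Actinomyces israelii, Cutibacterium acnes — 7 left.
esculin hydrolysis -: excludes Bacteroides fragilis, Clostridium difficile — 5 left.
bile-esculin -: all 5 remaining candidates are consistent.

Clostridium tetani, Fusobacterium necrophorum, Fusobacterium nucleatum, Peptostreptococcus anaerobius, Prevotella melaninogenica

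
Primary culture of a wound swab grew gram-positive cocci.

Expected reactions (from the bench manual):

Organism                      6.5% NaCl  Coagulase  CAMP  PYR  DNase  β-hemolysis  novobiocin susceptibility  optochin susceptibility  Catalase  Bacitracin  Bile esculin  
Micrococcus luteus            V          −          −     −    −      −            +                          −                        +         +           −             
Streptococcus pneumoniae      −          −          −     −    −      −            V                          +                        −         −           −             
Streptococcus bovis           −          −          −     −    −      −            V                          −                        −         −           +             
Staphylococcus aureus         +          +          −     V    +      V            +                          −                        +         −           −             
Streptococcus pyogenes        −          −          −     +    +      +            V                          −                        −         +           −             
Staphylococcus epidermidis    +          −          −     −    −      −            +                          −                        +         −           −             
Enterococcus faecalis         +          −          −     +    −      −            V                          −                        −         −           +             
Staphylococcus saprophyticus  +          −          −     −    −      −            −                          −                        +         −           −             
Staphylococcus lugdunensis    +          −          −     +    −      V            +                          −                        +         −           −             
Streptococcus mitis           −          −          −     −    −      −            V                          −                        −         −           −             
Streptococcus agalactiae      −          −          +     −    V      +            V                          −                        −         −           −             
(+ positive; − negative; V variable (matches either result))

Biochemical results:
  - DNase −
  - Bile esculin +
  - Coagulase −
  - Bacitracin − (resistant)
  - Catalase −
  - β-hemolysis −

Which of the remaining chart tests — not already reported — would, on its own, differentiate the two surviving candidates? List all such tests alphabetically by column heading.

6.5% NaCl, PYR

Catalase −: excludes 5 organisms — 6 left.
Coagulase −: all 6 remaining candidates are consistent.
β-hemolysis −: excludes Streptococcus pyogenes, Streptococcus agalactiae — 4 left.
Bacitracin −: all 4 remaining candidates are consistent.
DNase −: all 4 remaining candidates are consistent.
Bile esculin +: excludes Streptococcus pneumoniae, Streptococcus mitis — 2 left.
Two candidates remain: Enterococcus faecalis and Streptococcus bovis.
  6.5% NaCl: Enterococcus faecalis +, Streptococcus bovis − — discriminates.
  CAMP: − vs − — same for both, does not separate.
  PYR: Enterococcus faecalis +, Streptococcus bovis − — discriminates.
  novobiocin susceptibility: V vs V — variable for at least one, does not separate.
  optochin susceptibility: − vs − — same for both, does not separate.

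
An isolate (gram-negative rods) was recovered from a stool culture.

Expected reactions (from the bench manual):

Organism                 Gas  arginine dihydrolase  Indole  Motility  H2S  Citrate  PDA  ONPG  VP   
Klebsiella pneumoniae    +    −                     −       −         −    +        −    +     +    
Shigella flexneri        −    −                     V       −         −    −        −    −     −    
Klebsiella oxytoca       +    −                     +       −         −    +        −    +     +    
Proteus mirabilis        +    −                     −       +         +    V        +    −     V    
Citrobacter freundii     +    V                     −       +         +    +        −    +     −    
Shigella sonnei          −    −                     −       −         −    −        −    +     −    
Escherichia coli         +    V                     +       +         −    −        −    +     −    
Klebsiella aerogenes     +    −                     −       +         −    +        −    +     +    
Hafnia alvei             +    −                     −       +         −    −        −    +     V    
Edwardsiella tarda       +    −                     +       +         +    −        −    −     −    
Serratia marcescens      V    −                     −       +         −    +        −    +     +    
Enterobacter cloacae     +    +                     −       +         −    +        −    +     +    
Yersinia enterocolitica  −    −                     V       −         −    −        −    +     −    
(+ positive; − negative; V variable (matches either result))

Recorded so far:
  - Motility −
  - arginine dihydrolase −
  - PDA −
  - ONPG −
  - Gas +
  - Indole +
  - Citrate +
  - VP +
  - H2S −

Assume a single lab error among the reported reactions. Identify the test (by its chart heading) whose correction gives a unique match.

ONPG

As reported, no row in the chart matches all 9 reactions.
Reversing Gas → still no organism matches.
Reversing arginine dihydrolase → still no organism matches.
Reversing PDA → still no organism matches.
Reversing ONPG (to +) → unique match: Klebsiella oxytoca.
Reversing VP → still no organism matches.
Reversing Indole → still no organism matches.
Reversing Citrate → still no organism matches.
Reversing Motility → still no organism matches.
Reversing H2S → still no organism matches.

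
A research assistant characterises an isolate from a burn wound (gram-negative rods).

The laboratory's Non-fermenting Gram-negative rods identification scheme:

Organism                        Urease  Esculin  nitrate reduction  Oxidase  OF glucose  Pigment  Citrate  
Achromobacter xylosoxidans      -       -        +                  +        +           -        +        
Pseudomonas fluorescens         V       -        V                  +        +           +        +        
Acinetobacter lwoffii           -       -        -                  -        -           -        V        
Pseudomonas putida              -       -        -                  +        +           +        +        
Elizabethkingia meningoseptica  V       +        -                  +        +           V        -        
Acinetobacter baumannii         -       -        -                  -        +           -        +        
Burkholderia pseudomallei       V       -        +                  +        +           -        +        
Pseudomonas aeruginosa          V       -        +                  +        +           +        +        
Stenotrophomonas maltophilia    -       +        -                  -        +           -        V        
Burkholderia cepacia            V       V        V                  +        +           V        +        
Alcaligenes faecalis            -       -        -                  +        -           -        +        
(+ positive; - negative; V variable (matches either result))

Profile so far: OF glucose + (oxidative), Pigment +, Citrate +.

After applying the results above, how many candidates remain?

Citrate +: excludes Elizabethkingia meningoseptica — 10 left.
OF glucose +: excludes Acinetobacter lwoffii, Alcaligenes faecalis — 8 left.
Pigment +: excludes Achromobacter xylosoxidans, Acinetobacter baumannii, Burkholderia pseudomallei, Stenotrophomonas maltophilia — 4 left.
Still consistent: Burkholderia cepacia, Pseudomonas aeruginosa, Pseudomonas fluorescens, Pseudomonas putida.

4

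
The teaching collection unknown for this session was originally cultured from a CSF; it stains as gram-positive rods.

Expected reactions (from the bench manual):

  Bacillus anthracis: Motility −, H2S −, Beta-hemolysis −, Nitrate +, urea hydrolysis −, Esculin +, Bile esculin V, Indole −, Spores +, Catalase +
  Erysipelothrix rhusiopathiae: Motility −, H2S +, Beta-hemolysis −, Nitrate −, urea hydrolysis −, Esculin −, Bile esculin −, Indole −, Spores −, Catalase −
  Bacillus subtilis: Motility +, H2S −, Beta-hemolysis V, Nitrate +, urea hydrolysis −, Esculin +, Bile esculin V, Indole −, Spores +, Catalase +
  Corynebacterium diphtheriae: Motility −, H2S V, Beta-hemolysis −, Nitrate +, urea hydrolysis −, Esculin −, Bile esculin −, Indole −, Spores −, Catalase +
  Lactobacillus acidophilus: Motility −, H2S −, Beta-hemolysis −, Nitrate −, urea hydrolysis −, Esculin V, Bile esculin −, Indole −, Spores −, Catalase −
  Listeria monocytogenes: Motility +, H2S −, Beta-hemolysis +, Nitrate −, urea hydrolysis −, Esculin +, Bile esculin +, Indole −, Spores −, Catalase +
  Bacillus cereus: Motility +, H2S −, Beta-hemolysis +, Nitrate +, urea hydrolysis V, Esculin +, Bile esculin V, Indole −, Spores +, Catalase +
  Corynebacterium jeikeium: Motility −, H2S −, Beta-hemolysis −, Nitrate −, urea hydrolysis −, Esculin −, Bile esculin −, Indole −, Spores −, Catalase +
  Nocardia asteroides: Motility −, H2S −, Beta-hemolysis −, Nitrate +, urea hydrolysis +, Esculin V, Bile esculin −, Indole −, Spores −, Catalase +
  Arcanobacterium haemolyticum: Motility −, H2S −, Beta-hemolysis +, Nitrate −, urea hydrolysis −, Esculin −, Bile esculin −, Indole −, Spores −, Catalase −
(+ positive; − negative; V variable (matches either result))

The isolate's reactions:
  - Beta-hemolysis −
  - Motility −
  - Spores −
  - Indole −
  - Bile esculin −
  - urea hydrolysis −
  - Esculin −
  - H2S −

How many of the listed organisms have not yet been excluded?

Spores −: excludes Bacillus anthracis, Bacillus subtilis, Bacillus cereus — 7 left.
urea hydrolysis −: excludes Nocardia asteroides — 6 left.
Motility −: excludes Listeria monocytogenes — 5 left.
Esculin −: all 5 remaining candidates are consistent.
Bile esculin −: all 5 remaining candidates are consistent.
Indole −: all 5 remaining candidates are consistent.
H2S −: excludes Erysipelothrix rhusiopathiae — 4 left.
Beta-hemolysis −: excludes Arcanobacterium haemolyticum — 3 left.
Still consistent: Corynebacterium diphtheriae, Corynebacterium jeikeium, Lactobacillus acidophilus.

3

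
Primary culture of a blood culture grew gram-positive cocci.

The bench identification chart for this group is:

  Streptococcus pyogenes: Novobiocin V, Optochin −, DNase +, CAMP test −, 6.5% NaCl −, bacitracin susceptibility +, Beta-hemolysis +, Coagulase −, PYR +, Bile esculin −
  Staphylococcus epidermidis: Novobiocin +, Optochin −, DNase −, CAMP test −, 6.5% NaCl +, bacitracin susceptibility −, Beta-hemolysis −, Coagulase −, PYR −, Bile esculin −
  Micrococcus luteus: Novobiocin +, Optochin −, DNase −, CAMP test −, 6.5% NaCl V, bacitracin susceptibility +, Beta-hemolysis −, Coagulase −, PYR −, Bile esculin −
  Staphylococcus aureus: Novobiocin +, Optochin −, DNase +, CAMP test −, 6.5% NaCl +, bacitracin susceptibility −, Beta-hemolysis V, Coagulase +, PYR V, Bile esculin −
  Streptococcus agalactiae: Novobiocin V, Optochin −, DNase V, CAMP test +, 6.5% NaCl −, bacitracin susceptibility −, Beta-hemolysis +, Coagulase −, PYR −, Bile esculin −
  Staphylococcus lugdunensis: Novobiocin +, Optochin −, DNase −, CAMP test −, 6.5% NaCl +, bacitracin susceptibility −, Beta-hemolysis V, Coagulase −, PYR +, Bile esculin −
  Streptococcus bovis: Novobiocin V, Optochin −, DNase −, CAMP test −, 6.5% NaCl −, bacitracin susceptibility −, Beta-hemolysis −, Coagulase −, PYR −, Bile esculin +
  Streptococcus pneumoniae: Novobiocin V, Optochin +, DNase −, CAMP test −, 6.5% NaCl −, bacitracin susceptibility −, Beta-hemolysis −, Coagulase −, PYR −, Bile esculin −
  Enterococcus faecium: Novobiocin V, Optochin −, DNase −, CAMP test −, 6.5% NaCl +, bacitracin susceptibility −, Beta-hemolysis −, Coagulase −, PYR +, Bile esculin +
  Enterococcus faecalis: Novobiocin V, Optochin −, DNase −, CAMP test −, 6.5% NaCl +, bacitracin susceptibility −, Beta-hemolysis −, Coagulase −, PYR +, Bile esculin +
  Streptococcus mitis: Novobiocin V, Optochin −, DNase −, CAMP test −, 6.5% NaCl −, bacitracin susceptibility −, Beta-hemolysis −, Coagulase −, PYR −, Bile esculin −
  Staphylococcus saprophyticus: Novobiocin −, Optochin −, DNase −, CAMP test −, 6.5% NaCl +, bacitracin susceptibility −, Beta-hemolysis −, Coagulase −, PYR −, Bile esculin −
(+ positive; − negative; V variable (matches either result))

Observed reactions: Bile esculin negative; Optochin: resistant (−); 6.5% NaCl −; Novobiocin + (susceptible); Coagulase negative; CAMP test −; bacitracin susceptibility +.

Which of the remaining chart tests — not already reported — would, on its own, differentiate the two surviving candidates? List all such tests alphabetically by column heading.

CAMP test −: excludes Streptococcus agalactiae — 11 left.
Optochin −: excludes Streptococcus pneumoniae — 10 left.
6.5% NaCl −: excludes 6 organisms — 4 left.
Coagulase −: all 4 remaining candidates are consistent.
Bile esculin −: excludes Streptococcus bovis — 3 left.
Novobiocin +: all 3 remaining candidates are consistent.
bacitracin susceptibility +: excludes Streptococcus mitis — 2 left.
Two candidates remain: Micrococcus luteus and Streptococcus pyogenes.
  DNase: Micrococcus luteus −, Streptococcus pyogenes + — discriminates.
  Beta-hemolysis: Micrococcus luteus −, Streptococcus pyogenes + — discriminates.
  PYR: Micrococcus luteus −, Streptococcus pyogenes + — discriminates.

Beta-hemolysis, DNase, PYR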